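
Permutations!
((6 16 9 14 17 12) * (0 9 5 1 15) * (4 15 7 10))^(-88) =(0 17 16 7 15 14 6 1 4 9 12 5 10)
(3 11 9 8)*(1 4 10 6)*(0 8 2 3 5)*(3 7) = (0 8 5)(1 4 10 6)(2 7 3 11 9) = [8, 4, 7, 11, 10, 0, 1, 3, 5, 2, 6, 9]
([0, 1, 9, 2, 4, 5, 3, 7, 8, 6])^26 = (2 6)(3 9)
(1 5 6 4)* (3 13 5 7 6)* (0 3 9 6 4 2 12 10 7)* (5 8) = (0 3 13 8 5 9 6 2 12 10 7 4 1) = [3, 0, 12, 13, 1, 9, 2, 4, 5, 6, 7, 11, 10, 8]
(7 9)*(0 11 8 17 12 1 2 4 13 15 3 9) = [11, 2, 4, 9, 13, 5, 6, 0, 17, 7, 10, 8, 1, 15, 14, 3, 16, 12] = (0 11 8 17 12 1 2 4 13 15 3 9 7)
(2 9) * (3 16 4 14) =(2 9)(3 16 4 14) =[0, 1, 9, 16, 14, 5, 6, 7, 8, 2, 10, 11, 12, 13, 3, 15, 4]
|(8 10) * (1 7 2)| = 6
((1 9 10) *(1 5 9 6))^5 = (1 6)(5 10 9)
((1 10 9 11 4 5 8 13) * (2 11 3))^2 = ((1 10 9 3 2 11 4 5 8 13))^2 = (1 9 2 4 8)(3 11 5 13 10)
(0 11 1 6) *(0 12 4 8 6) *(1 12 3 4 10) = [11, 0, 2, 4, 8, 5, 3, 7, 6, 9, 1, 12, 10] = (0 11 12 10 1)(3 4 8 6)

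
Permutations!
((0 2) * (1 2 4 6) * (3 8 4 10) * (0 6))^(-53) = (0 3 4 10 8)(1 2 6)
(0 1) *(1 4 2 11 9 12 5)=(0 4 2 11 9 12 5 1)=[4, 0, 11, 3, 2, 1, 6, 7, 8, 12, 10, 9, 5]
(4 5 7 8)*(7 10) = (4 5 10 7 8) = [0, 1, 2, 3, 5, 10, 6, 8, 4, 9, 7]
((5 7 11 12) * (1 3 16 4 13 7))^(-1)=(1 5 12 11 7 13 4 16 3)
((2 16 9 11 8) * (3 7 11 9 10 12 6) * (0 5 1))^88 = (0 5 1)(2 11 3 12 16 8 7 6 10)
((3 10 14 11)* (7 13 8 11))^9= (3 14 13 11 10 7 8)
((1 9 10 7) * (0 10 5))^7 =(0 10 7 1 9 5)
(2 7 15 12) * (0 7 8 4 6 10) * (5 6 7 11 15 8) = (0 11 15 12 2 5 6 10)(4 7 8) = [11, 1, 5, 3, 7, 6, 10, 8, 4, 9, 0, 15, 2, 13, 14, 12]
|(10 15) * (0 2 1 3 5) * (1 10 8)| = |(0 2 10 15 8 1 3 5)| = 8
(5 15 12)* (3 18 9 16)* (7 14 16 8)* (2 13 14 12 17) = (2 13 14 16 3 18 9 8 7 12 5 15 17) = [0, 1, 13, 18, 4, 15, 6, 12, 7, 8, 10, 11, 5, 14, 16, 17, 3, 2, 9]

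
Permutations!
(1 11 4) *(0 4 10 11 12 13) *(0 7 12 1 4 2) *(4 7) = (0 2)(4 7 12 13)(10 11) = [2, 1, 0, 3, 7, 5, 6, 12, 8, 9, 11, 10, 13, 4]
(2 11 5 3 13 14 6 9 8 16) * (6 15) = (2 11 5 3 13 14 15 6 9 8 16) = [0, 1, 11, 13, 4, 3, 9, 7, 16, 8, 10, 5, 12, 14, 15, 6, 2]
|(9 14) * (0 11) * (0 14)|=4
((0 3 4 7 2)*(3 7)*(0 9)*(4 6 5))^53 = (0 7 2 9)(3 6 5 4)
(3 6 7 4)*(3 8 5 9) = [0, 1, 2, 6, 8, 9, 7, 4, 5, 3] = (3 6 7 4 8 5 9)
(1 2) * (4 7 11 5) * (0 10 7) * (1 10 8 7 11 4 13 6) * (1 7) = [8, 2, 10, 3, 0, 13, 7, 4, 1, 9, 11, 5, 12, 6] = (0 8 1 2 10 11 5 13 6 7 4)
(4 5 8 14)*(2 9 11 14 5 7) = [0, 1, 9, 3, 7, 8, 6, 2, 5, 11, 10, 14, 12, 13, 4] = (2 9 11 14 4 7)(5 8)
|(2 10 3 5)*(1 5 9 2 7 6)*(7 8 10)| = 9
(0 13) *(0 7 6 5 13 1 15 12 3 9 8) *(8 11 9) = [1, 15, 2, 8, 4, 13, 5, 6, 0, 11, 10, 9, 3, 7, 14, 12] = (0 1 15 12 3 8)(5 13 7 6)(9 11)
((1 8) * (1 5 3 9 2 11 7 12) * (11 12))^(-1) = ((1 8 5 3 9 2 12)(7 11))^(-1) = (1 12 2 9 3 5 8)(7 11)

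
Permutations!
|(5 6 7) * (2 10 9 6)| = 6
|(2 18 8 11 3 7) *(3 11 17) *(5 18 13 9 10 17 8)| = |(2 13 9 10 17 3 7)(5 18)| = 14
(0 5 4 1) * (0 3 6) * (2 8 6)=(0 5 4 1 3 2 8 6)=[5, 3, 8, 2, 1, 4, 0, 7, 6]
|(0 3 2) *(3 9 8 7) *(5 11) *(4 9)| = 14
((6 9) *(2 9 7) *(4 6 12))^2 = (2 12 6)(4 7 9)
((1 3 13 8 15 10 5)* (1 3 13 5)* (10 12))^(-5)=(1 13 8 15 12 10)(3 5)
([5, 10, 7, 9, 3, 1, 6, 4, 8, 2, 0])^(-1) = [10, 5, 9, 4, 7, 0, 6, 2, 8, 3, 1]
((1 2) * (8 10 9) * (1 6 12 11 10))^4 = (1 11)(2 10)(6 9)(8 12)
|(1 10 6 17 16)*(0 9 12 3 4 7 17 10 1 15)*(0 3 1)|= |(0 9 12 1)(3 4 7 17 16 15)(6 10)|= 12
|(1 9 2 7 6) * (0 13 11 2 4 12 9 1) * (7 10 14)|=24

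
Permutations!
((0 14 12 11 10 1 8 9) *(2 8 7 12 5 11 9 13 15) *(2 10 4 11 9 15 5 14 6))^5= (15)(0 5 8 6 9 13 2)(4 11)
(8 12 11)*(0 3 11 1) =[3, 0, 2, 11, 4, 5, 6, 7, 12, 9, 10, 8, 1] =(0 3 11 8 12 1)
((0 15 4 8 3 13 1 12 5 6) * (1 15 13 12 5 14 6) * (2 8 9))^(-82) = (0 8 13 3 15 12 4 14 9 6 2)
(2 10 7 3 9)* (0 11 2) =(0 11 2 10 7 3 9) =[11, 1, 10, 9, 4, 5, 6, 3, 8, 0, 7, 2]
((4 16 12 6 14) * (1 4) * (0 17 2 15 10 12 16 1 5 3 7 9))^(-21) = (0 15 6 3)(1 4)(2 12 5 9)(7 17 10 14)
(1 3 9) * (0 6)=(0 6)(1 3 9)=[6, 3, 2, 9, 4, 5, 0, 7, 8, 1]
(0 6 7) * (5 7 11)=(0 6 11 5 7)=[6, 1, 2, 3, 4, 7, 11, 0, 8, 9, 10, 5]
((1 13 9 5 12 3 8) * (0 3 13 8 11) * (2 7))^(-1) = (0 11 3)(1 8)(2 7)(5 9 13 12)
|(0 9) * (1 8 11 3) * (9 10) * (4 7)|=12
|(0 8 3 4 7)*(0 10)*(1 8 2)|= |(0 2 1 8 3 4 7 10)|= 8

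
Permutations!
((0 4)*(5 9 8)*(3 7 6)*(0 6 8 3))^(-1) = (0 6 4)(3 9 5 8 7)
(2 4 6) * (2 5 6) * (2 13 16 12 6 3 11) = (2 4 13 16 12 6 5 3 11) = [0, 1, 4, 11, 13, 3, 5, 7, 8, 9, 10, 2, 6, 16, 14, 15, 12]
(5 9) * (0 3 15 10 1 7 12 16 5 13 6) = [3, 7, 2, 15, 4, 9, 0, 12, 8, 13, 1, 11, 16, 6, 14, 10, 5] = (0 3 15 10 1 7 12 16 5 9 13 6)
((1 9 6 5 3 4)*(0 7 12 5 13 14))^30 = ((0 7 12 5 3 4 1 9 6 13 14))^30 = (0 6 4 12 14 9 3 7 13 1 5)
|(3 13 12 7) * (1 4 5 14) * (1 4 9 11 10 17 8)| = 12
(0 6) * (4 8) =(0 6)(4 8) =[6, 1, 2, 3, 8, 5, 0, 7, 4]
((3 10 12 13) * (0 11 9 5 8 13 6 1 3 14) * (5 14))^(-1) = ((0 11 9 14)(1 3 10 12 6)(5 8 13))^(-1) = (0 14 9 11)(1 6 12 10 3)(5 13 8)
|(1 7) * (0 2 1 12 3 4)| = 7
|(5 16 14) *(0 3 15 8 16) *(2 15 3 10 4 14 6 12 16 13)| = |(0 10 4 14 5)(2 15 8 13)(6 12 16)| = 60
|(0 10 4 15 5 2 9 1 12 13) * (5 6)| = 11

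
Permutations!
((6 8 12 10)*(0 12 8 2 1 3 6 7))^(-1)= (0 7 10 12)(1 2 6 3)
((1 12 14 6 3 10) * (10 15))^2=((1 12 14 6 3 15 10))^2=(1 14 3 10 12 6 15)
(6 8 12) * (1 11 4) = (1 11 4)(6 8 12) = [0, 11, 2, 3, 1, 5, 8, 7, 12, 9, 10, 4, 6]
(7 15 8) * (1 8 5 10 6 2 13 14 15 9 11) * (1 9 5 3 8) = (2 13 14 15 3 8 7 5 10 6)(9 11) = [0, 1, 13, 8, 4, 10, 2, 5, 7, 11, 6, 9, 12, 14, 15, 3]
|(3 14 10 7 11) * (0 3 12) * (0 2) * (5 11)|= |(0 3 14 10 7 5 11 12 2)|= 9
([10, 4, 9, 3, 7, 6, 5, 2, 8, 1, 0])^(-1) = [10, 9, 7, 3, 1, 6, 5, 4, 8, 2, 0]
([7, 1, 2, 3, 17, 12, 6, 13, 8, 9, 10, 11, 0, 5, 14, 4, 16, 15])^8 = [5, 1, 2, 3, 15, 7, 6, 12, 8, 9, 10, 11, 13, 0, 14, 17, 16, 4]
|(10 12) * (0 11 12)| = |(0 11 12 10)| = 4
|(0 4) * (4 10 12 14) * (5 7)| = 10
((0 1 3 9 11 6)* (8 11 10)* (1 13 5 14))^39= (0 9 13 10 5 8 14 11 1 6 3)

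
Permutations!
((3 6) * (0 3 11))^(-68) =((0 3 6 11))^(-68) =(11)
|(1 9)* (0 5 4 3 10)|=10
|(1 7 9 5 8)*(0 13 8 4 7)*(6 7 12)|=12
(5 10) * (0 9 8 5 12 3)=[9, 1, 2, 0, 4, 10, 6, 7, 5, 8, 12, 11, 3]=(0 9 8 5 10 12 3)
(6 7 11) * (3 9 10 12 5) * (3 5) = [0, 1, 2, 9, 4, 5, 7, 11, 8, 10, 12, 6, 3] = (3 9 10 12)(6 7 11)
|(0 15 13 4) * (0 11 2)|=6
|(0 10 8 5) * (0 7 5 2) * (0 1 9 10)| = 10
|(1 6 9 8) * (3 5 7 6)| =|(1 3 5 7 6 9 8)| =7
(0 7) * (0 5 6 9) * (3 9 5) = (0 7 3 9)(5 6) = [7, 1, 2, 9, 4, 6, 5, 3, 8, 0]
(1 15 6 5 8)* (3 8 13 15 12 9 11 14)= (1 12 9 11 14 3 8)(5 13 15 6)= [0, 12, 2, 8, 4, 13, 5, 7, 1, 11, 10, 14, 9, 15, 3, 6]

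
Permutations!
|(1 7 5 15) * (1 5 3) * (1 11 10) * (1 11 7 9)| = 2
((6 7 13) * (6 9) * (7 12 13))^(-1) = ((6 12 13 9))^(-1) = (6 9 13 12)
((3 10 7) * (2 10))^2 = ((2 10 7 3))^2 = (2 7)(3 10)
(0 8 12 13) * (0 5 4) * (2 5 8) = (0 2 5 4)(8 12 13) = [2, 1, 5, 3, 0, 4, 6, 7, 12, 9, 10, 11, 13, 8]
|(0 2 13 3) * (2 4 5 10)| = 7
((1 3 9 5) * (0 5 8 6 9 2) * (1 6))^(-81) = (0 2 3 1 8 9 6 5)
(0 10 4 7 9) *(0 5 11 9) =(0 10 4 7)(5 11 9) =[10, 1, 2, 3, 7, 11, 6, 0, 8, 5, 4, 9]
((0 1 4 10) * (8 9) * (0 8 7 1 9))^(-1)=(0 8 10 4 1 7 9)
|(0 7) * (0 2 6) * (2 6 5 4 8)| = 12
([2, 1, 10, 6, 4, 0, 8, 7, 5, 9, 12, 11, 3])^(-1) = (0 5 8 6 3 12 10 2)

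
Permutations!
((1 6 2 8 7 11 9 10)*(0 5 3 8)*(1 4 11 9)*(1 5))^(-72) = (11)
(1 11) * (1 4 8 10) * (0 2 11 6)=(0 2 11 4 8 10 1 6)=[2, 6, 11, 3, 8, 5, 0, 7, 10, 9, 1, 4]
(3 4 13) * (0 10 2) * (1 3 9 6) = [10, 3, 0, 4, 13, 5, 1, 7, 8, 6, 2, 11, 12, 9] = (0 10 2)(1 3 4 13 9 6)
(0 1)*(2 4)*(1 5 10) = (0 5 10 1)(2 4) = [5, 0, 4, 3, 2, 10, 6, 7, 8, 9, 1]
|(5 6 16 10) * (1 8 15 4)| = |(1 8 15 4)(5 6 16 10)| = 4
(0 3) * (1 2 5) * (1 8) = (0 3)(1 2 5 8) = [3, 2, 5, 0, 4, 8, 6, 7, 1]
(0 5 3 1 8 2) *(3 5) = [3, 8, 0, 1, 4, 5, 6, 7, 2] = (0 3 1 8 2)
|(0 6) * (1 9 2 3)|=|(0 6)(1 9 2 3)|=4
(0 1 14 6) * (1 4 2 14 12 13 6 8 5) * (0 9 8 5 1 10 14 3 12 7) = [4, 7, 3, 12, 2, 10, 9, 0, 1, 8, 14, 11, 13, 6, 5] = (0 4 2 3 12 13 6 9 8 1 7)(5 10 14)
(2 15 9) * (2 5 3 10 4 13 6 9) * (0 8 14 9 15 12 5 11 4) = (0 8 14 9 11 4 13 6 15 2 12 5 3 10) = [8, 1, 12, 10, 13, 3, 15, 7, 14, 11, 0, 4, 5, 6, 9, 2]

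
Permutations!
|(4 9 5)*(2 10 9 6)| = 6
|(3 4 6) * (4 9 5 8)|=|(3 9 5 8 4 6)|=6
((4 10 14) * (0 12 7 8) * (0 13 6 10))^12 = (0 8 10)(4 7 6)(12 13 14)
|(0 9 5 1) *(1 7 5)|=|(0 9 1)(5 7)|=6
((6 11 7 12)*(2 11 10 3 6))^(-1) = (2 12 7 11)(3 10 6)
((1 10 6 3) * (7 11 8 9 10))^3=((1 7 11 8 9 10 6 3))^3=(1 8 6 7 9 3 11 10)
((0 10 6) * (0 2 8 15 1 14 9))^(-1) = (0 9 14 1 15 8 2 6 10)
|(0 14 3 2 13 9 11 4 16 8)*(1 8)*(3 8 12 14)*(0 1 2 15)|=|(0 3 15)(1 12 14 8)(2 13 9 11 4 16)|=12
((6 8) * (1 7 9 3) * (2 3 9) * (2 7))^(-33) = ((9)(1 2 3)(6 8))^(-33) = (9)(6 8)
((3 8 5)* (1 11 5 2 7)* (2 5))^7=(1 7 2 11)(3 8 5)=((1 11 2 7)(3 8 5))^7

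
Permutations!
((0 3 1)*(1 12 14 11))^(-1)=(0 1 11 14 12 3)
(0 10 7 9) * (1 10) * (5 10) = (0 1 5 10 7 9) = [1, 5, 2, 3, 4, 10, 6, 9, 8, 0, 7]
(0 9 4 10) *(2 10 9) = [2, 1, 10, 3, 9, 5, 6, 7, 8, 4, 0] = (0 2 10)(4 9)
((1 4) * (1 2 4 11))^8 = (11)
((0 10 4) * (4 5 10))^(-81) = ((0 4)(5 10))^(-81) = (0 4)(5 10)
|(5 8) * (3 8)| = 3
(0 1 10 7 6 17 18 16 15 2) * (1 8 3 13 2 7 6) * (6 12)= [8, 10, 0, 13, 4, 5, 17, 1, 3, 9, 12, 11, 6, 2, 14, 7, 15, 18, 16]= (0 8 3 13 2)(1 10 12 6 17 18 16 15 7)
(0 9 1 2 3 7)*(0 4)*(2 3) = (0 9 1 3 7 4) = [9, 3, 2, 7, 0, 5, 6, 4, 8, 1]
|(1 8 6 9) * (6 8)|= 3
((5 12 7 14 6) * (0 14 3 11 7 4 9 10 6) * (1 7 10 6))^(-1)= (0 14)(1 10 11 3 7)(4 12 5 6 9)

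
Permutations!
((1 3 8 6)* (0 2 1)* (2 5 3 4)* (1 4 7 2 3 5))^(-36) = ((0 1 7 2 4 3 8 6))^(-36) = (0 4)(1 3)(2 6)(7 8)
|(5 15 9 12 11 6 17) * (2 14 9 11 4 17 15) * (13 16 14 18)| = 30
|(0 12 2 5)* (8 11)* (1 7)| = 4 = |(0 12 2 5)(1 7)(8 11)|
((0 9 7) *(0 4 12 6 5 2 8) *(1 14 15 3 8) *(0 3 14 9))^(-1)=((1 9 7 4 12 6 5 2)(3 8)(14 15))^(-1)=(1 2 5 6 12 4 7 9)(3 8)(14 15)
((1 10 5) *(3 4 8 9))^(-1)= (1 5 10)(3 9 8 4)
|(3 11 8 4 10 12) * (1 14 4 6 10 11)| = |(1 14 4 11 8 6 10 12 3)| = 9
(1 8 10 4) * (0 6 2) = (0 6 2)(1 8 10 4) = [6, 8, 0, 3, 1, 5, 2, 7, 10, 9, 4]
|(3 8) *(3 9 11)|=4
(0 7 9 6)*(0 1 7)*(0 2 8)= (0 2 8)(1 7 9 6)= [2, 7, 8, 3, 4, 5, 1, 9, 0, 6]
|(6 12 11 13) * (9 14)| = 4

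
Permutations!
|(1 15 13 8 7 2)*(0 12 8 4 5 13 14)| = |(0 12 8 7 2 1 15 14)(4 5 13)| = 24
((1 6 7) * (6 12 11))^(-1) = (1 7 6 11 12)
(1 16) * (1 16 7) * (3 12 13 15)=[0, 7, 2, 12, 4, 5, 6, 1, 8, 9, 10, 11, 13, 15, 14, 3, 16]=(16)(1 7)(3 12 13 15)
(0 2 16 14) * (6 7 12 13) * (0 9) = (0 2 16 14 9)(6 7 12 13) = [2, 1, 16, 3, 4, 5, 7, 12, 8, 0, 10, 11, 13, 6, 9, 15, 14]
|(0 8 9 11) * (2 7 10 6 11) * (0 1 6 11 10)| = 20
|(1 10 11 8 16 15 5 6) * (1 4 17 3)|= 11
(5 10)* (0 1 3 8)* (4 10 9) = (0 1 3 8)(4 10 5 9) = [1, 3, 2, 8, 10, 9, 6, 7, 0, 4, 5]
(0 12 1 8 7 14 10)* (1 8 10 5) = (0 12 8 7 14 5 1 10) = [12, 10, 2, 3, 4, 1, 6, 14, 7, 9, 0, 11, 8, 13, 5]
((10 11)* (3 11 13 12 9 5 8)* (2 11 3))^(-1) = (2 8 5 9 12 13 10 11)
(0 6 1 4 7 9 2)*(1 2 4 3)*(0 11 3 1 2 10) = (0 6 10)(2 11 3)(4 7 9) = [6, 1, 11, 2, 7, 5, 10, 9, 8, 4, 0, 3]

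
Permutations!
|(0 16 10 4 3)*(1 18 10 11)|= |(0 16 11 1 18 10 4 3)|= 8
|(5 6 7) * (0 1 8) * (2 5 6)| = |(0 1 8)(2 5)(6 7)| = 6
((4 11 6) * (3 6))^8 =((3 6 4 11))^8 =(11)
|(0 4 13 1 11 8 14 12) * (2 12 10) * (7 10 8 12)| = |(0 4 13 1 11 12)(2 7 10)(8 14)| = 6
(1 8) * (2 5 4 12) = (1 8)(2 5 4 12) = [0, 8, 5, 3, 12, 4, 6, 7, 1, 9, 10, 11, 2]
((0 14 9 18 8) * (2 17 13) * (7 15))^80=(18)(2 13 17)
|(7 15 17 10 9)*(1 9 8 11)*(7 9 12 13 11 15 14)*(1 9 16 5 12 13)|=28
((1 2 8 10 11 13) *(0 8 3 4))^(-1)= ((0 8 10 11 13 1 2 3 4))^(-1)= (0 4 3 2 1 13 11 10 8)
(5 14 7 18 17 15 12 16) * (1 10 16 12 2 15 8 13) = (1 10 16 5 14 7 18 17 8 13)(2 15) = [0, 10, 15, 3, 4, 14, 6, 18, 13, 9, 16, 11, 12, 1, 7, 2, 5, 8, 17]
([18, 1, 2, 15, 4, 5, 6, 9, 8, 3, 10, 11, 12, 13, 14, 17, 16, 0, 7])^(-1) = (0 17 15 3 9 7 18)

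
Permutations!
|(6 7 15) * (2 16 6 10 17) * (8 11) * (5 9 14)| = |(2 16 6 7 15 10 17)(5 9 14)(8 11)| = 42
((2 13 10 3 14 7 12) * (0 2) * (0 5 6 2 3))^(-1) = (0 10 13 2 6 5 12 7 14 3)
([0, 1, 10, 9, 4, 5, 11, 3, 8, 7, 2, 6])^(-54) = (11)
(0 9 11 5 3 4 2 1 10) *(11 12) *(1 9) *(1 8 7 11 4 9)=(0 8 7 11 5 3 9 12 4 2 1 10)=[8, 10, 1, 9, 2, 3, 6, 11, 7, 12, 0, 5, 4]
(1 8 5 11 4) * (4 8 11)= (1 11 8 5 4)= [0, 11, 2, 3, 1, 4, 6, 7, 5, 9, 10, 8]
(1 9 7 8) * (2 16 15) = [0, 9, 16, 3, 4, 5, 6, 8, 1, 7, 10, 11, 12, 13, 14, 2, 15] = (1 9 7 8)(2 16 15)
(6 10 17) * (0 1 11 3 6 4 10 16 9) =(0 1 11 3 6 16 9)(4 10 17) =[1, 11, 2, 6, 10, 5, 16, 7, 8, 0, 17, 3, 12, 13, 14, 15, 9, 4]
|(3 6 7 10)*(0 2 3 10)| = 5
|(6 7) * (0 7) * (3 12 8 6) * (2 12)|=|(0 7 3 2 12 8 6)|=7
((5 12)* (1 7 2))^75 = (5 12)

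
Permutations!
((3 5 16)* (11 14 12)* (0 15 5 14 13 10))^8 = (0 13 12 3 5)(10 11 14 16 15)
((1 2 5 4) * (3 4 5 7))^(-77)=((1 2 7 3 4))^(-77)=(1 3 2 4 7)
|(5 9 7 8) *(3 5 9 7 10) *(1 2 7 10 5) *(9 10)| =|(1 2 7 8 10 3)(5 9)| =6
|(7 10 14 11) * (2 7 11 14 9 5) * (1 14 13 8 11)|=5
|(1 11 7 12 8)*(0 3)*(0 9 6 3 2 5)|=15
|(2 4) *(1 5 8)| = |(1 5 8)(2 4)| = 6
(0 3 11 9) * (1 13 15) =(0 3 11 9)(1 13 15) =[3, 13, 2, 11, 4, 5, 6, 7, 8, 0, 10, 9, 12, 15, 14, 1]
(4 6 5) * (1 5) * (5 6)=(1 6)(4 5)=[0, 6, 2, 3, 5, 4, 1]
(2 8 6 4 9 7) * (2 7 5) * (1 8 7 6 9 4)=(1 8 9 5 2 7 6)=[0, 8, 7, 3, 4, 2, 1, 6, 9, 5]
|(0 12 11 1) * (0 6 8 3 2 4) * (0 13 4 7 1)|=6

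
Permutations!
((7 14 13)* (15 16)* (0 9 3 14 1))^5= ((0 9 3 14 13 7 1)(15 16))^5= (0 7 14 9 1 13 3)(15 16)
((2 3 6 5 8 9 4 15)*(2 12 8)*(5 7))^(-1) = ((2 3 6 7 5)(4 15 12 8 9))^(-1) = (2 5 7 6 3)(4 9 8 12 15)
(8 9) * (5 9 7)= (5 9 8 7)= [0, 1, 2, 3, 4, 9, 6, 5, 7, 8]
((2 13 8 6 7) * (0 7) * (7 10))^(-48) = ((0 10 7 2 13 8 6))^(-48) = (0 10 7 2 13 8 6)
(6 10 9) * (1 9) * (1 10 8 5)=(10)(1 9 6 8 5)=[0, 9, 2, 3, 4, 1, 8, 7, 5, 6, 10]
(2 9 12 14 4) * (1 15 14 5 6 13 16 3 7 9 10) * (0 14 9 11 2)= [14, 15, 10, 7, 0, 6, 13, 11, 8, 12, 1, 2, 5, 16, 4, 9, 3]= (0 14 4)(1 15 9 12 5 6 13 16 3 7 11 2 10)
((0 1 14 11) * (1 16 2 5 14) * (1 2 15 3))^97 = (0 14 2 3 16 11 5 1 15)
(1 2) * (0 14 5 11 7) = (0 14 5 11 7)(1 2) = [14, 2, 1, 3, 4, 11, 6, 0, 8, 9, 10, 7, 12, 13, 5]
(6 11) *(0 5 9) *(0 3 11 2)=(0 5 9 3 11 6 2)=[5, 1, 0, 11, 4, 9, 2, 7, 8, 3, 10, 6]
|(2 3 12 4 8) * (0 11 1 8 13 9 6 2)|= 28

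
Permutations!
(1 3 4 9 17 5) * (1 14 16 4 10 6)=(1 3 10 6)(4 9 17 5 14 16)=[0, 3, 2, 10, 9, 14, 1, 7, 8, 17, 6, 11, 12, 13, 16, 15, 4, 5]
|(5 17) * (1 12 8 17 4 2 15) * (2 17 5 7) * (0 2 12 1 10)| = 12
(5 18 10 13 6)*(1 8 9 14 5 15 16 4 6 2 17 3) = (1 8 9 14 5 18 10 13 2 17 3)(4 6 15 16) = [0, 8, 17, 1, 6, 18, 15, 7, 9, 14, 13, 11, 12, 2, 5, 16, 4, 3, 10]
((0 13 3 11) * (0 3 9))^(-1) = ((0 13 9)(3 11))^(-1) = (0 9 13)(3 11)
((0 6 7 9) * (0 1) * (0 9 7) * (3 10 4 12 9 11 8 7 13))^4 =((0 6)(1 11 8 7 13 3 10 4 12 9))^4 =(1 13 12 8 10)(3 9 7 4 11)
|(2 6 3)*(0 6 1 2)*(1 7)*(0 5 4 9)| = |(0 6 3 5 4 9)(1 2 7)| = 6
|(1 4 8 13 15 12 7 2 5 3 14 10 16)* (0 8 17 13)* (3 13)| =|(0 8)(1 4 17 3 14 10 16)(2 5 13 15 12 7)| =42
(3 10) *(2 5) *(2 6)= (2 5 6)(3 10)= [0, 1, 5, 10, 4, 6, 2, 7, 8, 9, 3]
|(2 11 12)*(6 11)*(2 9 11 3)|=3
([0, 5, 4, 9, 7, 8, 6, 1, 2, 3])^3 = [0, 2, 1, 9, 5, 4, 6, 8, 7, 3]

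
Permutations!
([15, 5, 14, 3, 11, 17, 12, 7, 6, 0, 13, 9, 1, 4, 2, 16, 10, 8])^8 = [0, 17, 2, 3, 4, 8, 1, 7, 12, 9, 10, 11, 5, 13, 14, 15, 16, 6]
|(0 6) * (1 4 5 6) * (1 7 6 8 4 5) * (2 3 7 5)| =|(0 5 8 4 1 2 3 7 6)| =9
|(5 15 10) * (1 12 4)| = 3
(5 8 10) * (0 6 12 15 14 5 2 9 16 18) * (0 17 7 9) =[6, 1, 0, 3, 4, 8, 12, 9, 10, 16, 2, 11, 15, 13, 5, 14, 18, 7, 17] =(0 6 12 15 14 5 8 10 2)(7 9 16 18 17)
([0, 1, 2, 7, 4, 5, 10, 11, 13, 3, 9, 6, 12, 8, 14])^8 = (14)(3 11 10)(6 9 7)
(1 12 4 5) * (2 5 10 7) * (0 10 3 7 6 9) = (0 10 6 9)(1 12 4 3 7 2 5) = [10, 12, 5, 7, 3, 1, 9, 2, 8, 0, 6, 11, 4]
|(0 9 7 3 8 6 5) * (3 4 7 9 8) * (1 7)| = |(9)(0 8 6 5)(1 7 4)| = 12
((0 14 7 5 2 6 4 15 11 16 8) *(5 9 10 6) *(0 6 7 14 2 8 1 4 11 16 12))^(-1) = (0 12 11 6 8 5 2)(1 16 15 4)(7 10 9)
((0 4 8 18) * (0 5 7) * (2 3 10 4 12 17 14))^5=((0 12 17 14 2 3 10 4 8 18 5 7))^5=(0 3 5 14 8 12 10 7 2 18 17 4)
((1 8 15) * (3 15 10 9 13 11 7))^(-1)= (1 15 3 7 11 13 9 10 8)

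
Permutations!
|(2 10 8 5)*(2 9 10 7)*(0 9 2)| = |(0 9 10 8 5 2 7)| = 7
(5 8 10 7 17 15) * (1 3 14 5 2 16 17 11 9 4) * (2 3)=[0, 2, 16, 14, 1, 8, 6, 11, 10, 4, 7, 9, 12, 13, 5, 3, 17, 15]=(1 2 16 17 15 3 14 5 8 10 7 11 9 4)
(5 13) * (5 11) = (5 13 11) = [0, 1, 2, 3, 4, 13, 6, 7, 8, 9, 10, 5, 12, 11]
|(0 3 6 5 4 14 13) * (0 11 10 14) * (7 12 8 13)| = 35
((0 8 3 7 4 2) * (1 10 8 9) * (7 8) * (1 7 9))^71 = ((0 1 10 9 7 4 2)(3 8))^71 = (0 1 10 9 7 4 2)(3 8)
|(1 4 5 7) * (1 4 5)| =|(1 5 7 4)| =4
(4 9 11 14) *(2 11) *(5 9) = (2 11 14 4 5 9) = [0, 1, 11, 3, 5, 9, 6, 7, 8, 2, 10, 14, 12, 13, 4]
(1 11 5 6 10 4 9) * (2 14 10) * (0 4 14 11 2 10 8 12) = [4, 2, 11, 3, 9, 6, 10, 7, 12, 1, 14, 5, 0, 13, 8] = (0 4 9 1 2 11 5 6 10 14 8 12)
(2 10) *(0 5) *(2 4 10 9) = (0 5)(2 9)(4 10) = [5, 1, 9, 3, 10, 0, 6, 7, 8, 2, 4]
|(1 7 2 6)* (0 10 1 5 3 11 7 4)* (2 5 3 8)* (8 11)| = 12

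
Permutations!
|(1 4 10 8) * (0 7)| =4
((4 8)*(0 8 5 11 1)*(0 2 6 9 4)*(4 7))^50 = (1 6 7 5)(2 9 4 11)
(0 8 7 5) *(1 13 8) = (0 1 13 8 7 5) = [1, 13, 2, 3, 4, 0, 6, 5, 7, 9, 10, 11, 12, 8]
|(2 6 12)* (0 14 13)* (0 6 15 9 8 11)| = 10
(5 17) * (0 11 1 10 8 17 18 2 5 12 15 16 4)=(0 11 1 10 8 17 12 15 16 4)(2 5 18)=[11, 10, 5, 3, 0, 18, 6, 7, 17, 9, 8, 1, 15, 13, 14, 16, 4, 12, 2]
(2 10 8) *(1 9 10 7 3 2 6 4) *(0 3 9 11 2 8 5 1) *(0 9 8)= [3, 11, 7, 0, 9, 1, 4, 8, 6, 10, 5, 2]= (0 3)(1 11 2 7 8 6 4 9 10 5)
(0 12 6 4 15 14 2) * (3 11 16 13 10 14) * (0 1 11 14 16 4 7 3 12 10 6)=(0 10 16 13 6 7 3 14 2 1 11 4 15 12)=[10, 11, 1, 14, 15, 5, 7, 3, 8, 9, 16, 4, 0, 6, 2, 12, 13]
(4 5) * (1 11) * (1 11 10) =(11)(1 10)(4 5) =[0, 10, 2, 3, 5, 4, 6, 7, 8, 9, 1, 11]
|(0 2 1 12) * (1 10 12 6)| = |(0 2 10 12)(1 6)| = 4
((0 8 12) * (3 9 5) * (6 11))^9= ((0 8 12)(3 9 5)(6 11))^9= (12)(6 11)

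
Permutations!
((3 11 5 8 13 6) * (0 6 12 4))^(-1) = (0 4 12 13 8 5 11 3 6)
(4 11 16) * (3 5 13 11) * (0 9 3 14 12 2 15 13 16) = [9, 1, 15, 5, 14, 16, 6, 7, 8, 3, 10, 0, 2, 11, 12, 13, 4] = (0 9 3 5 16 4 14 12 2 15 13 11)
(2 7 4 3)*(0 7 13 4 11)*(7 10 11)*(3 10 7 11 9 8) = (0 7 11)(2 13 4 10 9 8 3) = [7, 1, 13, 2, 10, 5, 6, 11, 3, 8, 9, 0, 12, 4]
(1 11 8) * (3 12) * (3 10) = (1 11 8)(3 12 10) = [0, 11, 2, 12, 4, 5, 6, 7, 1, 9, 3, 8, 10]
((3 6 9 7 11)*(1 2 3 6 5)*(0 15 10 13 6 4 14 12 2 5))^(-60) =(0 9 12 10 11 3 6 14 15 7 2 13 4)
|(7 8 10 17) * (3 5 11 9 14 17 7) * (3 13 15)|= 24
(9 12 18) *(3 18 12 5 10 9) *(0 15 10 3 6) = [15, 1, 2, 18, 4, 3, 0, 7, 8, 5, 9, 11, 12, 13, 14, 10, 16, 17, 6] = (0 15 10 9 5 3 18 6)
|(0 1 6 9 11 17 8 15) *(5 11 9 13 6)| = 14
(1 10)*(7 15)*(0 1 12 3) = (0 1 10 12 3)(7 15) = [1, 10, 2, 0, 4, 5, 6, 15, 8, 9, 12, 11, 3, 13, 14, 7]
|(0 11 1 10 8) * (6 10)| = |(0 11 1 6 10 8)| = 6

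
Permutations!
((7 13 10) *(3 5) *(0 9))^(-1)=(0 9)(3 5)(7 10 13)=((0 9)(3 5)(7 13 10))^(-1)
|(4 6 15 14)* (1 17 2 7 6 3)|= |(1 17 2 7 6 15 14 4 3)|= 9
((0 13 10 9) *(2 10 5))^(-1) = ((0 13 5 2 10 9))^(-1) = (0 9 10 2 5 13)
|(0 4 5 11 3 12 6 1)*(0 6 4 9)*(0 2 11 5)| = 14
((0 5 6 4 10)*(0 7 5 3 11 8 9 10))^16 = (0 7 11 6 9)(3 5 8 4 10)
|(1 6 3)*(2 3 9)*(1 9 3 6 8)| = 4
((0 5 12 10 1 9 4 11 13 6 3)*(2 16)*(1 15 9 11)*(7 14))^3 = ((0 5 12 10 15 9 4 1 11 13 6 3)(2 16)(7 14))^3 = (0 10 4 13)(1 6 5 15)(2 16)(3 12 9 11)(7 14)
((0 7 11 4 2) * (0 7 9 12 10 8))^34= (0 8 10 12 9)(2 11)(4 7)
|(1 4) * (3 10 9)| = |(1 4)(3 10 9)| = 6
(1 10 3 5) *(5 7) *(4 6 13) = (1 10 3 7 5)(4 6 13) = [0, 10, 2, 7, 6, 1, 13, 5, 8, 9, 3, 11, 12, 4]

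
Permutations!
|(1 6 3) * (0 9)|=6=|(0 9)(1 6 3)|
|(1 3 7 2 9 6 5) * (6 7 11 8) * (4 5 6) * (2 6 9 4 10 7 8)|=|(1 3 11 2 4 5)(6 9 8 10 7)|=30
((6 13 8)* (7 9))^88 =(6 13 8)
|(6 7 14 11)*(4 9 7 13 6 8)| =|(4 9 7 14 11 8)(6 13)| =6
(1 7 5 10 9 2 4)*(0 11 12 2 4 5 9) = (0 11 12 2 5 10)(1 7 9 4) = [11, 7, 5, 3, 1, 10, 6, 9, 8, 4, 0, 12, 2]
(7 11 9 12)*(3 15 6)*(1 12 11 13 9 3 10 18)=[0, 12, 2, 15, 4, 5, 10, 13, 8, 11, 18, 3, 7, 9, 14, 6, 16, 17, 1]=(1 12 7 13 9 11 3 15 6 10 18)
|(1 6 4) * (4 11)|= 4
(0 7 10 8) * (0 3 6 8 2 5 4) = (0 7 10 2 5 4)(3 6 8) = [7, 1, 5, 6, 0, 4, 8, 10, 3, 9, 2]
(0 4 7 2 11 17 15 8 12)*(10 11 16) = (0 4 7 2 16 10 11 17 15 8 12) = [4, 1, 16, 3, 7, 5, 6, 2, 12, 9, 11, 17, 0, 13, 14, 8, 10, 15]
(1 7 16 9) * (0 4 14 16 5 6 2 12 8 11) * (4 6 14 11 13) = (0 6 2 12 8 13 4 11)(1 7 5 14 16 9) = [6, 7, 12, 3, 11, 14, 2, 5, 13, 1, 10, 0, 8, 4, 16, 15, 9]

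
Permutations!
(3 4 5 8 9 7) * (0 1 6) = (0 1 6)(3 4 5 8 9 7) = [1, 6, 2, 4, 5, 8, 0, 3, 9, 7]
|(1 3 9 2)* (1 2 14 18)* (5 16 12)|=15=|(1 3 9 14 18)(5 16 12)|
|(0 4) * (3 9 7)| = |(0 4)(3 9 7)| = 6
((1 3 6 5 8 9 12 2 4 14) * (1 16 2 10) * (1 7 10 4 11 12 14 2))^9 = ((1 3 6 5 8 9 14 16)(2 11 12 4)(7 10))^9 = (1 3 6 5 8 9 14 16)(2 11 12 4)(7 10)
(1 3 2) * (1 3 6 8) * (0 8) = (0 8 1 6)(2 3) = [8, 6, 3, 2, 4, 5, 0, 7, 1]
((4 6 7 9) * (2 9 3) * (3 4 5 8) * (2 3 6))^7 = (9)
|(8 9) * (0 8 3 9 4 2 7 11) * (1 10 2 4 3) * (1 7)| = 6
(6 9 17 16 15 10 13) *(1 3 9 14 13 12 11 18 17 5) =(1 3 9 5)(6 14 13)(10 12 11 18 17 16 15) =[0, 3, 2, 9, 4, 1, 14, 7, 8, 5, 12, 18, 11, 6, 13, 10, 15, 16, 17]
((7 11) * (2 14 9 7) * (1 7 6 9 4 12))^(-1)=(1 12 4 14 2 11 7)(6 9)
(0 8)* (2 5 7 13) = (0 8)(2 5 7 13) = [8, 1, 5, 3, 4, 7, 6, 13, 0, 9, 10, 11, 12, 2]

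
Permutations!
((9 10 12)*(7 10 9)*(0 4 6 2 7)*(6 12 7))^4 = (0 4 12) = ((0 4 12)(2 6)(7 10))^4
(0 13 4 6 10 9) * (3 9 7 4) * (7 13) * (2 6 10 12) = (0 7 4 10 13 3 9)(2 6 12) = [7, 1, 6, 9, 10, 5, 12, 4, 8, 0, 13, 11, 2, 3]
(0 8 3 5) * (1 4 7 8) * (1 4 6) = [4, 6, 2, 5, 7, 0, 1, 8, 3] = (0 4 7 8 3 5)(1 6)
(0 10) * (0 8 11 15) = [10, 1, 2, 3, 4, 5, 6, 7, 11, 9, 8, 15, 12, 13, 14, 0] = (0 10 8 11 15)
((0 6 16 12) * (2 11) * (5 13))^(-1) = (0 12 16 6)(2 11)(5 13)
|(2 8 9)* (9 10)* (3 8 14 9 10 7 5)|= 12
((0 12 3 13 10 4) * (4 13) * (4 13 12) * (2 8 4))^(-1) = (0 4 8 2)(3 12 10 13)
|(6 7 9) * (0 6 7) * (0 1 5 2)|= |(0 6 1 5 2)(7 9)|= 10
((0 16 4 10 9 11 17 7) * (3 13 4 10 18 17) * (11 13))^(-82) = (0 7 17 18 4 13 9 10 16)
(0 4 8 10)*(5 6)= (0 4 8 10)(5 6)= [4, 1, 2, 3, 8, 6, 5, 7, 10, 9, 0]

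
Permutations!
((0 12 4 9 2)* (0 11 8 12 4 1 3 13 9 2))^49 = (0 9 13 3 1 12 8 11 2 4)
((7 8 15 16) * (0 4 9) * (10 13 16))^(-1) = (0 9 4)(7 16 13 10 15 8)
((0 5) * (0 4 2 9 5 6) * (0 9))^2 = ((0 6 9 5 4 2))^2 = (0 9 4)(2 6 5)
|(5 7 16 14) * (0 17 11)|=12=|(0 17 11)(5 7 16 14)|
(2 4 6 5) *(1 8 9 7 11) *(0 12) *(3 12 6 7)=(0 6 5 2 4 7 11 1 8 9 3 12)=[6, 8, 4, 12, 7, 2, 5, 11, 9, 3, 10, 1, 0]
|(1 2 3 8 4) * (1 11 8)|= |(1 2 3)(4 11 8)|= 3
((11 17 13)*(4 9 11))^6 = (4 9 11 17 13)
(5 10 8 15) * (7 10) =(5 7 10 8 15) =[0, 1, 2, 3, 4, 7, 6, 10, 15, 9, 8, 11, 12, 13, 14, 5]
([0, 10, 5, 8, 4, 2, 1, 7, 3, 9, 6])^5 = [0, 6, 5, 8, 4, 2, 10, 7, 3, 9, 1]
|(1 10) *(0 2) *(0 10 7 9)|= 6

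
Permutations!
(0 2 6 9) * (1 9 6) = [2, 9, 1, 3, 4, 5, 6, 7, 8, 0] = (0 2 1 9)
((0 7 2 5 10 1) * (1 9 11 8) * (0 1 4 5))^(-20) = (0 7 2)(4 11 10)(5 8 9)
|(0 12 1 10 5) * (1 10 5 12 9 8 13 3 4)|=|(0 9 8 13 3 4 1 5)(10 12)|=8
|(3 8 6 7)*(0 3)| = 5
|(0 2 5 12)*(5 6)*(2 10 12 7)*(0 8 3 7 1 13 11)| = 12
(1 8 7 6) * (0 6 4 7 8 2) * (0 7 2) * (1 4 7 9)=(0 6 4 2 9 1)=[6, 0, 9, 3, 2, 5, 4, 7, 8, 1]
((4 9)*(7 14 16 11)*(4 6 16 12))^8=(16)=((4 9 6 16 11 7 14 12))^8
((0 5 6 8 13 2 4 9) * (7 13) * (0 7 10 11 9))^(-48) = (0 7 8 4 9 6 2 11 5 13 10)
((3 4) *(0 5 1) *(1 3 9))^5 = ((0 5 3 4 9 1))^5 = (0 1 9 4 3 5)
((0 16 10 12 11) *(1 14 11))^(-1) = (0 11 14 1 12 10 16)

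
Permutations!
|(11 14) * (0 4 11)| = 4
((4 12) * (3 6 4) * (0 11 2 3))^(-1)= ((0 11 2 3 6 4 12))^(-1)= (0 12 4 6 3 2 11)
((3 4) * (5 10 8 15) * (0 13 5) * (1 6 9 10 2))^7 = ((0 13 5 2 1 6 9 10 8 15)(3 4))^7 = (0 10 1 13 8 6 5 15 9 2)(3 4)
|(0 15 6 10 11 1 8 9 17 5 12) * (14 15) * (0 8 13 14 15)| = 40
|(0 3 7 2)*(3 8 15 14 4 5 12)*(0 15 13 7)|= |(0 8 13 7 2 15 14 4 5 12 3)|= 11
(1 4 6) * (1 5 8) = (1 4 6 5 8) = [0, 4, 2, 3, 6, 8, 5, 7, 1]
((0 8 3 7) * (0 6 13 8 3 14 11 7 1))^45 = (6 14)(7 8)(11 13)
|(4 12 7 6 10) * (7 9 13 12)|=12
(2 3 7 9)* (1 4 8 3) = (1 4 8 3 7 9 2) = [0, 4, 1, 7, 8, 5, 6, 9, 3, 2]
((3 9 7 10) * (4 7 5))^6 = (10)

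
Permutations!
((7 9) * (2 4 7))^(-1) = (2 9 7 4)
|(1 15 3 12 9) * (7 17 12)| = 7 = |(1 15 3 7 17 12 9)|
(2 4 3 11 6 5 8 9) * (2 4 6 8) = (2 6 5)(3 11 8 9 4) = [0, 1, 6, 11, 3, 2, 5, 7, 9, 4, 10, 8]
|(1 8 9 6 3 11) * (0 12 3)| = 8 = |(0 12 3 11 1 8 9 6)|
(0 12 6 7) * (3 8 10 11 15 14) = [12, 1, 2, 8, 4, 5, 7, 0, 10, 9, 11, 15, 6, 13, 3, 14] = (0 12 6 7)(3 8 10 11 15 14)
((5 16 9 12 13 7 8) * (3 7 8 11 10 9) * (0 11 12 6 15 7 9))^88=((0 11 10)(3 9 6 15 7 12 13 8 5 16))^88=(0 11 10)(3 5 13 7 6)(8 12 15 9 16)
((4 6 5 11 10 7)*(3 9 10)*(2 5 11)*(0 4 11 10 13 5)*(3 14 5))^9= (14)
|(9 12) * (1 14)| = 2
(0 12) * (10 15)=(0 12)(10 15)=[12, 1, 2, 3, 4, 5, 6, 7, 8, 9, 15, 11, 0, 13, 14, 10]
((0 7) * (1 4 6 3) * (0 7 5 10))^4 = (0 5 10)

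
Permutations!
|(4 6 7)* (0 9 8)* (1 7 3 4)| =6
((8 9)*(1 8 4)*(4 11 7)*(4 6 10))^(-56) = ((1 8 9 11 7 6 10 4))^(-56) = (11)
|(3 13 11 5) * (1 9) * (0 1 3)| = |(0 1 9 3 13 11 5)| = 7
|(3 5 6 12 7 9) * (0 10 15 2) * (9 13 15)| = 11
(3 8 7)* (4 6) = [0, 1, 2, 8, 6, 5, 4, 3, 7] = (3 8 7)(4 6)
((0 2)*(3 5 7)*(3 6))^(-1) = (0 2)(3 6 7 5) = ((0 2)(3 5 7 6))^(-1)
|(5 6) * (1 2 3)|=6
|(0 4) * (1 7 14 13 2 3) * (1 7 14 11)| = |(0 4)(1 14 13 2 3 7 11)| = 14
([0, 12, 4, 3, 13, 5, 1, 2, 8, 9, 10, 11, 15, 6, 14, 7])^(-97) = (1 6 13 4 2 7 15 12)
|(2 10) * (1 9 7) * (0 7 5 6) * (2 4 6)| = |(0 7 1 9 5 2 10 4 6)| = 9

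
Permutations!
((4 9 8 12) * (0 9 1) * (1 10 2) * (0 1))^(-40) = ((0 9 8 12 4 10 2))^(-40) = (0 8 4 2 9 12 10)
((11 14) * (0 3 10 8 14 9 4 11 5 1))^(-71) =((0 3 10 8 14 5 1)(4 11 9))^(-71) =(0 1 5 14 8 10 3)(4 11 9)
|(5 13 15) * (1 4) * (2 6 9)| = |(1 4)(2 6 9)(5 13 15)| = 6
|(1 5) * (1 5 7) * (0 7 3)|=4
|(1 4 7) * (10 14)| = |(1 4 7)(10 14)| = 6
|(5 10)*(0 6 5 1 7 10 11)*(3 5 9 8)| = 21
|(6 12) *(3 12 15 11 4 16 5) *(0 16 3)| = 6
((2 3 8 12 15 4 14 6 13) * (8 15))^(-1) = (2 13 6 14 4 15 3)(8 12)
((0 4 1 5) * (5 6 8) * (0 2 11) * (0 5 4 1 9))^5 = ((0 1 6 8 4 9)(2 11 5))^5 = (0 9 4 8 6 1)(2 5 11)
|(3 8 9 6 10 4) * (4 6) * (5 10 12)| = 4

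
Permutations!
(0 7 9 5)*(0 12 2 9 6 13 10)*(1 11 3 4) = (0 7 6 13 10)(1 11 3 4)(2 9 5 12) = [7, 11, 9, 4, 1, 12, 13, 6, 8, 5, 0, 3, 2, 10]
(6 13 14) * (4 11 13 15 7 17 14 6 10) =(4 11 13 6 15 7 17 14 10) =[0, 1, 2, 3, 11, 5, 15, 17, 8, 9, 4, 13, 12, 6, 10, 7, 16, 14]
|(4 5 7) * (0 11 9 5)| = |(0 11 9 5 7 4)| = 6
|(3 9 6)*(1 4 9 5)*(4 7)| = 7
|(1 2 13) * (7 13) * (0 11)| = 4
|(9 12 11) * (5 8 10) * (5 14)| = 12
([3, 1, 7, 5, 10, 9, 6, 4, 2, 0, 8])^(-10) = (10)(0 5)(3 9)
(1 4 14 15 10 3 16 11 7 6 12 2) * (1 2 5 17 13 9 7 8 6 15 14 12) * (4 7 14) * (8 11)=[0, 7, 2, 16, 12, 17, 1, 15, 6, 14, 3, 11, 5, 9, 4, 10, 8, 13]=(1 7 15 10 3 16 8 6)(4 12 5 17 13 9 14)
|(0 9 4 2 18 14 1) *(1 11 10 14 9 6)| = 12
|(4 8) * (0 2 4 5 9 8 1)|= 12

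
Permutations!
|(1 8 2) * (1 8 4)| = 2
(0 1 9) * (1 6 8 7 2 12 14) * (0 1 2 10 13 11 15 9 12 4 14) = (0 6 8 7 10 13 11 15 9 1 12)(2 4 14) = [6, 12, 4, 3, 14, 5, 8, 10, 7, 1, 13, 15, 0, 11, 2, 9]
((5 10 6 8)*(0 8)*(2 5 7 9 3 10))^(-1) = (0 6 10 3 9 7 8)(2 5)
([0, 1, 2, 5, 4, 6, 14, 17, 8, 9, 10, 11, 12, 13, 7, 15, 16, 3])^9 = (3 14)(5 7)(6 17)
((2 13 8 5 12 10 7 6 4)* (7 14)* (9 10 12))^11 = ((2 13 8 5 9 10 14 7 6 4))^11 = (2 13 8 5 9 10 14 7 6 4)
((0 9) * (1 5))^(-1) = ((0 9)(1 5))^(-1) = (0 9)(1 5)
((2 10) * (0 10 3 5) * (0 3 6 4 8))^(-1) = ((0 10 2 6 4 8)(3 5))^(-1) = (0 8 4 6 2 10)(3 5)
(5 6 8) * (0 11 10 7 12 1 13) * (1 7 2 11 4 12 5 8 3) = (0 4 12 7 5 6 3 1 13)(2 11 10) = [4, 13, 11, 1, 12, 6, 3, 5, 8, 9, 2, 10, 7, 0]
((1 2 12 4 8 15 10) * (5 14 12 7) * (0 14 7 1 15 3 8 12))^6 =((0 14)(1 2)(3 8)(4 12)(5 7)(10 15))^6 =(15)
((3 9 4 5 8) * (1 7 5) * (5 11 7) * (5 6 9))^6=((1 6 9 4)(3 5 8)(7 11))^6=(11)(1 9)(4 6)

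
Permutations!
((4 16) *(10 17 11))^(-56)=(10 17 11)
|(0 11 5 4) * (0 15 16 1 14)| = |(0 11 5 4 15 16 1 14)| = 8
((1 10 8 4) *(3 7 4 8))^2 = (1 3 4 10 7)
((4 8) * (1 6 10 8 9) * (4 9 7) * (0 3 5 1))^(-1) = ((0 3 5 1 6 10 8 9)(4 7))^(-1) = (0 9 8 10 6 1 5 3)(4 7)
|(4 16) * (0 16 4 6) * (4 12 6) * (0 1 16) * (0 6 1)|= 4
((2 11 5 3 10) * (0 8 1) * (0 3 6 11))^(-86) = (0 10 1)(2 3 8)(5 6 11)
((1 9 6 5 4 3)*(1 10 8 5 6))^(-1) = (1 9)(3 4 5 8 10)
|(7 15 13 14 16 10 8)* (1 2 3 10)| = 10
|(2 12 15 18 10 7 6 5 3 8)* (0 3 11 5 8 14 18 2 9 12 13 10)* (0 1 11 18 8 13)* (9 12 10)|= |(0 3 14 8 12 15 2)(1 11 5 18)(6 13 9 10 7)|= 140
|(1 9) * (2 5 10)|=6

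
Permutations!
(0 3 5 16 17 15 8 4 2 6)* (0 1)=(0 3 5 16 17 15 8 4 2 6 1)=[3, 0, 6, 5, 2, 16, 1, 7, 4, 9, 10, 11, 12, 13, 14, 8, 17, 15]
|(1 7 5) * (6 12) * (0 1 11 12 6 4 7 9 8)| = 20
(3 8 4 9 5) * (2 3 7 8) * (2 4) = (2 3 4 9 5 7 8) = [0, 1, 3, 4, 9, 7, 6, 8, 2, 5]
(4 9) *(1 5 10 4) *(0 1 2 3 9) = (0 1 5 10 4)(2 3 9) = [1, 5, 3, 9, 0, 10, 6, 7, 8, 2, 4]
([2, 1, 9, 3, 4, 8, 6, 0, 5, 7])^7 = (0 7 9 2)(5 8)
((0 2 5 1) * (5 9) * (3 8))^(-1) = (0 1 5 9 2)(3 8)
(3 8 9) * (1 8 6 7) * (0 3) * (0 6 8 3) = (1 3 8 9 6 7) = [0, 3, 2, 8, 4, 5, 7, 1, 9, 6]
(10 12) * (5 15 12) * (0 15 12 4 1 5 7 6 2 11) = (0 15 4 1 5 12 10 7 6 2 11) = [15, 5, 11, 3, 1, 12, 2, 6, 8, 9, 7, 0, 10, 13, 14, 4]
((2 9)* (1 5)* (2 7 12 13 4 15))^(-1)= ((1 5)(2 9 7 12 13 4 15))^(-1)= (1 5)(2 15 4 13 12 7 9)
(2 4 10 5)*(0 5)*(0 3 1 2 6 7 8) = (0 5 6 7 8)(1 2 4 10 3) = [5, 2, 4, 1, 10, 6, 7, 8, 0, 9, 3]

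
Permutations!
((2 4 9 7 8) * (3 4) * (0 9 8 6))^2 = (0 7)(2 4)(3 8)(6 9)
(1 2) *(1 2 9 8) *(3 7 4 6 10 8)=(1 9 3 7 4 6 10 8)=[0, 9, 2, 7, 6, 5, 10, 4, 1, 3, 8]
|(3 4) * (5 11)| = 2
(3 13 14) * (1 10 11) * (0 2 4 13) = (0 2 4 13 14 3)(1 10 11) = [2, 10, 4, 0, 13, 5, 6, 7, 8, 9, 11, 1, 12, 14, 3]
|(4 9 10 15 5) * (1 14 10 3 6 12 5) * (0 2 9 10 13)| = 13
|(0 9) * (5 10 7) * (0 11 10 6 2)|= |(0 9 11 10 7 5 6 2)|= 8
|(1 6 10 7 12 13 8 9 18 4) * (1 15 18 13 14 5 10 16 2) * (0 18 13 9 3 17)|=40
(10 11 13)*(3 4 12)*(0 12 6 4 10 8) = (0 12 3 10 11 13 8)(4 6) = [12, 1, 2, 10, 6, 5, 4, 7, 0, 9, 11, 13, 3, 8]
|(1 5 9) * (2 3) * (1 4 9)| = |(1 5)(2 3)(4 9)| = 2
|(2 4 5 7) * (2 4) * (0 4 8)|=5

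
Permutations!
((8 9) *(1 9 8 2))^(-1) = (1 2 9)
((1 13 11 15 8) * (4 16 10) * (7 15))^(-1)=(1 8 15 7 11 13)(4 10 16)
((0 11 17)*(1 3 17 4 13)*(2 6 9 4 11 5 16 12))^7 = (0 4 16 1 2 17 9 5 13 12 3 6)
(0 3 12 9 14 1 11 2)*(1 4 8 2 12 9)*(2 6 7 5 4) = (0 3 9 14 2)(1 11 12)(4 8 6 7 5) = [3, 11, 0, 9, 8, 4, 7, 5, 6, 14, 10, 12, 1, 13, 2]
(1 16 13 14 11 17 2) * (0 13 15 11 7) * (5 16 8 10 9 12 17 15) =(0 13 14 7)(1 8 10 9 12 17 2)(5 16)(11 15) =[13, 8, 1, 3, 4, 16, 6, 0, 10, 12, 9, 15, 17, 14, 7, 11, 5, 2]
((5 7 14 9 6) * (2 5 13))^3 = (2 14 13 7 6 5 9)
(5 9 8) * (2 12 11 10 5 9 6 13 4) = (2 12 11 10 5 6 13 4)(8 9) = [0, 1, 12, 3, 2, 6, 13, 7, 9, 8, 5, 10, 11, 4]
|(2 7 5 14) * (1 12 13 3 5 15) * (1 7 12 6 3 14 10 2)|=18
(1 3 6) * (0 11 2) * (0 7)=(0 11 2 7)(1 3 6)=[11, 3, 7, 6, 4, 5, 1, 0, 8, 9, 10, 2]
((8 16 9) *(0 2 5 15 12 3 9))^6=((0 2 5 15 12 3 9 8 16))^6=(0 9 15)(2 8 12)(3 5 16)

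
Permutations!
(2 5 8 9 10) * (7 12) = (2 5 8 9 10)(7 12) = [0, 1, 5, 3, 4, 8, 6, 12, 9, 10, 2, 11, 7]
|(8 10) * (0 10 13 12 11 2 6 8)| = |(0 10)(2 6 8 13 12 11)| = 6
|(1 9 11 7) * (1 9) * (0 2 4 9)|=6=|(0 2 4 9 11 7)|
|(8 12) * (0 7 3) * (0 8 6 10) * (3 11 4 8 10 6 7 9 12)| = |(0 9 12 7 11 4 8 3 10)| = 9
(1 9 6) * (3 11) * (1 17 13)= [0, 9, 2, 11, 4, 5, 17, 7, 8, 6, 10, 3, 12, 1, 14, 15, 16, 13]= (1 9 6 17 13)(3 11)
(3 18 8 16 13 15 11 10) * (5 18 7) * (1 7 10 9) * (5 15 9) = [0, 7, 2, 10, 4, 18, 6, 15, 16, 1, 3, 5, 12, 9, 14, 11, 13, 17, 8] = (1 7 15 11 5 18 8 16 13 9)(3 10)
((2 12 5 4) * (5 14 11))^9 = (2 11)(4 14)(5 12)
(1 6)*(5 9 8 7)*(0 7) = (0 7 5 9 8)(1 6) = [7, 6, 2, 3, 4, 9, 1, 5, 0, 8]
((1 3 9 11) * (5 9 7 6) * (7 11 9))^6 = (11)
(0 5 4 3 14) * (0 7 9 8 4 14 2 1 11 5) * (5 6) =(1 11 6 5 14 7 9 8 4 3 2) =[0, 11, 1, 2, 3, 14, 5, 9, 4, 8, 10, 6, 12, 13, 7]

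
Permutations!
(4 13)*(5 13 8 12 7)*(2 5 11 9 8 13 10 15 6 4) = [0, 1, 5, 3, 13, 10, 4, 11, 12, 8, 15, 9, 7, 2, 14, 6] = (2 5 10 15 6 4 13)(7 11 9 8 12)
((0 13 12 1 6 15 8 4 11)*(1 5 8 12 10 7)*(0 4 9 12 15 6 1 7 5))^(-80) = ((15)(0 13 10 5 8 9 12)(4 11))^(-80) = (15)(0 8 13 9 10 12 5)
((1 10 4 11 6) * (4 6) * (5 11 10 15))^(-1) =(1 6 10 4 11 5 15)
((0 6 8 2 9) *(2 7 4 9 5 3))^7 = ((0 6 8 7 4 9)(2 5 3))^7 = (0 6 8 7 4 9)(2 5 3)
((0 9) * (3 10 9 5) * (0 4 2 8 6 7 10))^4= ((0 5 3)(2 8 6 7 10 9 4))^4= (0 5 3)(2 10 8 9 6 4 7)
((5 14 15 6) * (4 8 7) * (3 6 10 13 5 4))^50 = (15)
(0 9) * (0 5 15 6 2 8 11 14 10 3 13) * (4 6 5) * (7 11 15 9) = [7, 1, 8, 13, 6, 9, 2, 11, 15, 4, 3, 14, 12, 0, 10, 5] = (0 7 11 14 10 3 13)(2 8 15 5 9 4 6)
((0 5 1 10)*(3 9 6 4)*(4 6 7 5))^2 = (0 3 7 1)(4 9 5 10)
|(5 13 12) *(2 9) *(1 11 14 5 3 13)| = |(1 11 14 5)(2 9)(3 13 12)| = 12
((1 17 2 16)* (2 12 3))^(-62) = (1 2 12)(3 17 16)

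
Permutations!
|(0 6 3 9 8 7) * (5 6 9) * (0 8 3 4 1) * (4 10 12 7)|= |(0 9 3 5 6 10 12 7 8 4 1)|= 11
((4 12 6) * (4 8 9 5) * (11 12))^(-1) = (4 5 9 8 6 12 11)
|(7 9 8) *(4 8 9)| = 3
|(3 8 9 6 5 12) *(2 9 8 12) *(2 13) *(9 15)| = |(2 15 9 6 5 13)(3 12)| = 6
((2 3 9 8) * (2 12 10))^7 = ((2 3 9 8 12 10))^7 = (2 3 9 8 12 10)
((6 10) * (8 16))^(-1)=(6 10)(8 16)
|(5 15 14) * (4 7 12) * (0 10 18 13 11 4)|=24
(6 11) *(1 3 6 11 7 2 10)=(11)(1 3 6 7 2 10)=[0, 3, 10, 6, 4, 5, 7, 2, 8, 9, 1, 11]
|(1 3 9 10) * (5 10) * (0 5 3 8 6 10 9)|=4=|(0 5 9 3)(1 8 6 10)|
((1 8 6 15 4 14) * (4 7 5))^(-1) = ((1 8 6 15 7 5 4 14))^(-1) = (1 14 4 5 7 15 6 8)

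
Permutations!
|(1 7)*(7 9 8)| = |(1 9 8 7)| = 4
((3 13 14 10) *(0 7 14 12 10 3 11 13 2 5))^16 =(0 2 14)(3 7 5) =((0 7 14 3 2 5)(10 11 13 12))^16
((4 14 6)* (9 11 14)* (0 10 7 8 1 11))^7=(0 6 1 10 4 11 7 9 14 8)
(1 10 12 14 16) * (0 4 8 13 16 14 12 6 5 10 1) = (0 4 8 13 16)(5 10 6) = [4, 1, 2, 3, 8, 10, 5, 7, 13, 9, 6, 11, 12, 16, 14, 15, 0]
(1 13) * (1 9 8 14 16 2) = (1 13 9 8 14 16 2) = [0, 13, 1, 3, 4, 5, 6, 7, 14, 8, 10, 11, 12, 9, 16, 15, 2]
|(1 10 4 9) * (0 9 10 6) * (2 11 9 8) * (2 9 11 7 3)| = |(11)(0 8 9 1 6)(2 7 3)(4 10)| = 30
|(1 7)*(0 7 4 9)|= 5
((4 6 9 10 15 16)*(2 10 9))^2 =(2 15 4)(6 10 16)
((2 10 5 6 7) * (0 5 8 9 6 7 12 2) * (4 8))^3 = (2 8 12 4 6 10 9)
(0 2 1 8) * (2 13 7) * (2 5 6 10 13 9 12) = (0 9 12 2 1 8)(5 6 10 13 7) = [9, 8, 1, 3, 4, 6, 10, 5, 0, 12, 13, 11, 2, 7]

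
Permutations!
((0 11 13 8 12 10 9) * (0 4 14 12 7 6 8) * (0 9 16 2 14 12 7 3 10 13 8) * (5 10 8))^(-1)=((0 11 5 10 16 2 14 7 6)(3 8)(4 12 13 9))^(-1)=(0 6 7 14 2 16 10 5 11)(3 8)(4 9 13 12)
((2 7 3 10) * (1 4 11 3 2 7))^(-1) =((1 4 11 3 10 7 2))^(-1) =(1 2 7 10 3 11 4)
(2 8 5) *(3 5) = (2 8 3 5) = [0, 1, 8, 5, 4, 2, 6, 7, 3]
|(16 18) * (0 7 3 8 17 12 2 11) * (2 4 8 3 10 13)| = 12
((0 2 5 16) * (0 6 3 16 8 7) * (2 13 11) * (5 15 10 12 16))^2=(0 11 15 12 6 5 7 13 2 10 16 3 8)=((0 13 11 2 15 10 12 16 6 3 5 8 7))^2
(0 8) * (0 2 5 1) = (0 8 2 5 1) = [8, 0, 5, 3, 4, 1, 6, 7, 2]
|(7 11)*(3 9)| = 2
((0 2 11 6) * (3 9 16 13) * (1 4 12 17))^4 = ((0 2 11 6)(1 4 12 17)(3 9 16 13))^4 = (17)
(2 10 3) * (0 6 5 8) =[6, 1, 10, 2, 4, 8, 5, 7, 0, 9, 3] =(0 6 5 8)(2 10 3)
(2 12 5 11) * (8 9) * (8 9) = (2 12 5 11) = [0, 1, 12, 3, 4, 11, 6, 7, 8, 9, 10, 2, 5]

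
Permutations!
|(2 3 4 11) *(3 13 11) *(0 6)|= 6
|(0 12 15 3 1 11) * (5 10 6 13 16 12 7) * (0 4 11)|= 22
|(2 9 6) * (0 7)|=6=|(0 7)(2 9 6)|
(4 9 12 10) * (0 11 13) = (0 11 13)(4 9 12 10) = [11, 1, 2, 3, 9, 5, 6, 7, 8, 12, 4, 13, 10, 0]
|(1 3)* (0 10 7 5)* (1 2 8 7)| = 8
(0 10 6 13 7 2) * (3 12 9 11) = (0 10 6 13 7 2)(3 12 9 11) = [10, 1, 0, 12, 4, 5, 13, 2, 8, 11, 6, 3, 9, 7]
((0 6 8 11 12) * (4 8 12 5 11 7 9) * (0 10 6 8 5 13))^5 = ((0 8 7 9 4 5 11 13)(6 12 10))^5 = (0 5 7 13 4 8 11 9)(6 10 12)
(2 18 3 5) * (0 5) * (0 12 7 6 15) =(0 5 2 18 3 12 7 6 15) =[5, 1, 18, 12, 4, 2, 15, 6, 8, 9, 10, 11, 7, 13, 14, 0, 16, 17, 3]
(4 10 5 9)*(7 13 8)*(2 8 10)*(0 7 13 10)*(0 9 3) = (0 7 10 5 3)(2 8 13 9 4) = [7, 1, 8, 0, 2, 3, 6, 10, 13, 4, 5, 11, 12, 9]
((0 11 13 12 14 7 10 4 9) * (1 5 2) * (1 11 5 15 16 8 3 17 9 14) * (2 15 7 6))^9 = (0 5 15 16 8 3 17 9)(1 12 13 11 2 6 14 4 10 7)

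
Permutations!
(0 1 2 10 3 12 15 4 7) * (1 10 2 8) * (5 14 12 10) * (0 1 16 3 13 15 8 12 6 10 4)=[5, 12, 2, 4, 7, 14, 10, 1, 16, 9, 13, 11, 8, 15, 6, 0, 3]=(0 5 14 6 10 13 15)(1 12 8 16 3 4 7)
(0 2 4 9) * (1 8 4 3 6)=[2, 8, 3, 6, 9, 5, 1, 7, 4, 0]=(0 2 3 6 1 8 4 9)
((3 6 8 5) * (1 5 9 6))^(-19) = ((1 5 3)(6 8 9))^(-19) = (1 3 5)(6 9 8)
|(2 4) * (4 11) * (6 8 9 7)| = |(2 11 4)(6 8 9 7)| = 12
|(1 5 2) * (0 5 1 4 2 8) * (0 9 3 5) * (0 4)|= |(0 4 2)(3 5 8 9)|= 12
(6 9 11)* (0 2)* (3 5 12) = (0 2)(3 5 12)(6 9 11) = [2, 1, 0, 5, 4, 12, 9, 7, 8, 11, 10, 6, 3]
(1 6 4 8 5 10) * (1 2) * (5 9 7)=(1 6 4 8 9 7 5 10 2)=[0, 6, 1, 3, 8, 10, 4, 5, 9, 7, 2]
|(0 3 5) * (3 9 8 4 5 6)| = 10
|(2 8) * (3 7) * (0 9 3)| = |(0 9 3 7)(2 8)| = 4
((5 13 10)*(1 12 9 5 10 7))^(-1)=((1 12 9 5 13 7))^(-1)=(1 7 13 5 9 12)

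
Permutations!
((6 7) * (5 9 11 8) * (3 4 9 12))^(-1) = (3 12 5 8 11 9 4)(6 7)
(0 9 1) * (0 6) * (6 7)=[9, 7, 2, 3, 4, 5, 0, 6, 8, 1]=(0 9 1 7 6)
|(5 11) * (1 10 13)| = 6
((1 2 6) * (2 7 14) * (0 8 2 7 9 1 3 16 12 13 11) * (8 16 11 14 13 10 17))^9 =(0 11 3 6 2 8 17 10 12 16)(1 9)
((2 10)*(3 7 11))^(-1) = (2 10)(3 11 7)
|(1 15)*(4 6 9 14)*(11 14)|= 10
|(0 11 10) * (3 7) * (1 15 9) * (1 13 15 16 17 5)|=|(0 11 10)(1 16 17 5)(3 7)(9 13 15)|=12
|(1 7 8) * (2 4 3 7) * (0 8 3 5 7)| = 8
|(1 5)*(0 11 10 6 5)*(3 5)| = 7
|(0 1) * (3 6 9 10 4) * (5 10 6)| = |(0 1)(3 5 10 4)(6 9)| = 4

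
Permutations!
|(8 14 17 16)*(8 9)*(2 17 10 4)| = 8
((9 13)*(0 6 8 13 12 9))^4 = ((0 6 8 13)(9 12))^4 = (13)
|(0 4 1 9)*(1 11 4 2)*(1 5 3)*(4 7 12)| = 12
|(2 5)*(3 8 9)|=6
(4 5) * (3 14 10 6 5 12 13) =[0, 1, 2, 14, 12, 4, 5, 7, 8, 9, 6, 11, 13, 3, 10] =(3 14 10 6 5 4 12 13)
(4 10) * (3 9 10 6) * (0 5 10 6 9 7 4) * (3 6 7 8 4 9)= (0 5 10)(3 8 4)(7 9)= [5, 1, 2, 8, 3, 10, 6, 9, 4, 7, 0]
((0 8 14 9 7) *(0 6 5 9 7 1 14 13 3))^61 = (0 8 13 3)(1 14 7 6 5 9)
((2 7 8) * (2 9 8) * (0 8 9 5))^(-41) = ((9)(0 8 5)(2 7))^(-41) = (9)(0 8 5)(2 7)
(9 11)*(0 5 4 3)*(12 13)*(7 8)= [5, 1, 2, 0, 3, 4, 6, 8, 7, 11, 10, 9, 13, 12]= (0 5 4 3)(7 8)(9 11)(12 13)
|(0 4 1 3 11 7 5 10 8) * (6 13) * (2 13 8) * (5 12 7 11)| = |(0 4 1 3 5 10 2 13 6 8)(7 12)| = 10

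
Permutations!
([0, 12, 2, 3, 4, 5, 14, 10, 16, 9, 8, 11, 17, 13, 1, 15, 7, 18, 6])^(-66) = [0, 1, 2, 3, 4, 5, 6, 8, 7, 9, 16, 11, 12, 13, 14, 15, 10, 17, 18]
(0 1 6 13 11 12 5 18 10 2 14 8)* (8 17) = (0 1 6 13 11 12 5 18 10 2 14 17 8) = [1, 6, 14, 3, 4, 18, 13, 7, 0, 9, 2, 12, 5, 11, 17, 15, 16, 8, 10]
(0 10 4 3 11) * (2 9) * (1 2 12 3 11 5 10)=[1, 2, 9, 5, 11, 10, 6, 7, 8, 12, 4, 0, 3]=(0 1 2 9 12 3 5 10 4 11)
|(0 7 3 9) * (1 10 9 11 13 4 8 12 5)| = 12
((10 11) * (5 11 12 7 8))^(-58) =((5 11 10 12 7 8))^(-58) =(5 10 7)(8 11 12)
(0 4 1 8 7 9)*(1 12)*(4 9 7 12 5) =(0 9)(1 8 12)(4 5) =[9, 8, 2, 3, 5, 4, 6, 7, 12, 0, 10, 11, 1]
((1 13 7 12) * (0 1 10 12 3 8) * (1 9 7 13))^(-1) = (13)(0 8 3 7 9)(10 12)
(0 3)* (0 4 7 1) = (0 3 4 7 1) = [3, 0, 2, 4, 7, 5, 6, 1]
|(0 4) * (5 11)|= |(0 4)(5 11)|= 2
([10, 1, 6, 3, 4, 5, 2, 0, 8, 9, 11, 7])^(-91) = [10, 1, 6, 3, 4, 5, 2, 0, 8, 9, 11, 7]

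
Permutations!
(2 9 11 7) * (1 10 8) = (1 10 8)(2 9 11 7) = [0, 10, 9, 3, 4, 5, 6, 2, 1, 11, 8, 7]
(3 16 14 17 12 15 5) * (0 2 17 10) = [2, 1, 17, 16, 4, 3, 6, 7, 8, 9, 0, 11, 15, 13, 10, 5, 14, 12] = (0 2 17 12 15 5 3 16 14 10)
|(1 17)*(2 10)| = |(1 17)(2 10)| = 2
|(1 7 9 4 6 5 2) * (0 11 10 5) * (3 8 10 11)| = |(11)(0 3 8 10 5 2 1 7 9 4 6)| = 11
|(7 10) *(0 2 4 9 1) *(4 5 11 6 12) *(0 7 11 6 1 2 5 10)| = |(0 5 6 12 4 9 2 10 11 1 7)| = 11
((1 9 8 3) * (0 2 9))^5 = (0 1 3 8 9 2)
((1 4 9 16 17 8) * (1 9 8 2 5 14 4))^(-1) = (2 17 16 9 8 4 14 5)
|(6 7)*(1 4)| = 2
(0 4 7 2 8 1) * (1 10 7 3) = (0 4 3 1)(2 8 10 7) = [4, 0, 8, 1, 3, 5, 6, 2, 10, 9, 7]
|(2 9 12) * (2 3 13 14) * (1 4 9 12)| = |(1 4 9)(2 12 3 13 14)| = 15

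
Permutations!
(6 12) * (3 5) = (3 5)(6 12) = [0, 1, 2, 5, 4, 3, 12, 7, 8, 9, 10, 11, 6]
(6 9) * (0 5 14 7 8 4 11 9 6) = (0 5 14 7 8 4 11 9) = [5, 1, 2, 3, 11, 14, 6, 8, 4, 0, 10, 9, 12, 13, 7]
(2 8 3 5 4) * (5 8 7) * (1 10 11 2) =[0, 10, 7, 8, 1, 4, 6, 5, 3, 9, 11, 2] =(1 10 11 2 7 5 4)(3 8)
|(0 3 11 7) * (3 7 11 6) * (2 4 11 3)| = 10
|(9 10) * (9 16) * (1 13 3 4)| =12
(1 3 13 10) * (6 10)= (1 3 13 6 10)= [0, 3, 2, 13, 4, 5, 10, 7, 8, 9, 1, 11, 12, 6]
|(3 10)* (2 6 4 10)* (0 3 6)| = 3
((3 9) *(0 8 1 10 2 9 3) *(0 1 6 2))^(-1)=(0 10 1 9 2 6 8)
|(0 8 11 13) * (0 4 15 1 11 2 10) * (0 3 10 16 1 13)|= |(0 8 2 16 1 11)(3 10)(4 15 13)|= 6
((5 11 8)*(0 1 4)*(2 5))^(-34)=(0 4 1)(2 11)(5 8)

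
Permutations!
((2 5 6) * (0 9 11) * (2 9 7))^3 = (0 5 11 2 9 7 6)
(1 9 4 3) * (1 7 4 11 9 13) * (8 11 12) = (1 13)(3 7 4)(8 11 9 12) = [0, 13, 2, 7, 3, 5, 6, 4, 11, 12, 10, 9, 8, 1]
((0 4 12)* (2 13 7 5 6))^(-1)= ((0 4 12)(2 13 7 5 6))^(-1)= (0 12 4)(2 6 5 7 13)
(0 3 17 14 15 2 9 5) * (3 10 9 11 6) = (0 10 9 5)(2 11 6 3 17 14 15) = [10, 1, 11, 17, 4, 0, 3, 7, 8, 5, 9, 6, 12, 13, 15, 2, 16, 14]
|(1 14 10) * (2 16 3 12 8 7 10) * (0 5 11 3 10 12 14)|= |(0 5 11 3 14 2 16 10 1)(7 12 8)|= 9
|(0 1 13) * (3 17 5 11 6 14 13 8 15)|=11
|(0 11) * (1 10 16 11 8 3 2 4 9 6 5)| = |(0 8 3 2 4 9 6 5 1 10 16 11)| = 12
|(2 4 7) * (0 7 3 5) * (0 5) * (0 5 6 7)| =|(2 4 3 5 6 7)| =6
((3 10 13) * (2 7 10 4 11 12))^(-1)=((2 7 10 13 3 4 11 12))^(-1)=(2 12 11 4 3 13 10 7)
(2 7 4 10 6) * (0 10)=[10, 1, 7, 3, 0, 5, 2, 4, 8, 9, 6]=(0 10 6 2 7 4)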